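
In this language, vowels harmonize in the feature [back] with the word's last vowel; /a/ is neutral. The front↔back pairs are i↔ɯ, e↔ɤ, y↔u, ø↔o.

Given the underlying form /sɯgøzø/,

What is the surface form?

/ɯ/ harmonizes with /ø/ ([-back]) → [i]

[sigøzø]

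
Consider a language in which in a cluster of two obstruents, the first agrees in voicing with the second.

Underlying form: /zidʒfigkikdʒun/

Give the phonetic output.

/dʒ/ before /f/ (voiceless) → [tʃ]
/g/ before /k/ (voiceless) → [k]
/k/ before /dʒ/ (voiced) → [g]

[zitʃfikkigdʒun]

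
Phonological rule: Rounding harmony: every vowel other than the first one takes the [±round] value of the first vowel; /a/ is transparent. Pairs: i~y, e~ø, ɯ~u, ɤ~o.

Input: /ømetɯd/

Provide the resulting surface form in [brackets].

[ømøtud]

/e/ harmonizes with /ø/ ([+round]) → [ø]
/ɯ/ harmonizes with /ø/ ([+round]) → [u]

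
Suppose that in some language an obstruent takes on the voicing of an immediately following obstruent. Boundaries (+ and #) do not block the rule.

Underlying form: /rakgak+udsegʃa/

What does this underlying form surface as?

[raggak+utsekʃa]

/k/ before /g/ (voiced) → [g]
/d/ before /s/ (voiceless) → [t]
/g/ before /ʃ/ (voiceless) → [k]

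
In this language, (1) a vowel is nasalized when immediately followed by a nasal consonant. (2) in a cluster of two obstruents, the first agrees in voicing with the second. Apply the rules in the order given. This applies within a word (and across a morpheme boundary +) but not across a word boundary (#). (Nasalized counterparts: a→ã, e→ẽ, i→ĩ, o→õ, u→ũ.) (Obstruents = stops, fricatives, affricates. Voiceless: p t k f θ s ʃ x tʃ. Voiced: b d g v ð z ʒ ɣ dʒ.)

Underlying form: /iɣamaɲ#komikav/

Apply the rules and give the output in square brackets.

[iɣãmãɲ#kõmikav]

Rule 1: /a/ before nasal /m/ → [ã]
Rule 1: /a/ before nasal /ɲ/ → [ã]
Rule 1: /o/ before nasal /m/ → [õ]
After rule 1: iɣãmãɲ#kõmikav
Rule 2: no segment meets the rule's conditions; no change.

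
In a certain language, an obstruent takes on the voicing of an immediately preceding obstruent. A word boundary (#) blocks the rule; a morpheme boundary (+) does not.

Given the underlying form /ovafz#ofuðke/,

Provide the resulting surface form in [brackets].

[ovafs#ofuðge]

/z/ after /f/ (voiceless) → [s]
/k/ after /ð/ (voiced) → [g]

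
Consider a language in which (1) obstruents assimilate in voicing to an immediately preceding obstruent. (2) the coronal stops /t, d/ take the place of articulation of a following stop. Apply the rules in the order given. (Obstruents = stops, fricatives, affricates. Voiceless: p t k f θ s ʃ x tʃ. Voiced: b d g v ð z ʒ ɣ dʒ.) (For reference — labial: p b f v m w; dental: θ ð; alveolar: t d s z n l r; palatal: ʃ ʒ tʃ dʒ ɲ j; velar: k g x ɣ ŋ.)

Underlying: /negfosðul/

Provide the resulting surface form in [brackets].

Rule 1: /f/ after /g/ (voiced) → [v]
Rule 1: /ð/ after /s/ (voiceless) → [θ]
After rule 1: negvosθul
Rule 2: no segment meets the rule's conditions; no change.

[negvosθul]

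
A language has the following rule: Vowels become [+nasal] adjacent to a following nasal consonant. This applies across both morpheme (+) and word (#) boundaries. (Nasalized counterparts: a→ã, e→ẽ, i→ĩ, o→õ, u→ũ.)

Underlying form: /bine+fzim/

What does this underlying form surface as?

[bĩne+fzĩm]

/i/ before nasal /n/ → [ĩ]
/i/ before nasal /m/ → [ĩ]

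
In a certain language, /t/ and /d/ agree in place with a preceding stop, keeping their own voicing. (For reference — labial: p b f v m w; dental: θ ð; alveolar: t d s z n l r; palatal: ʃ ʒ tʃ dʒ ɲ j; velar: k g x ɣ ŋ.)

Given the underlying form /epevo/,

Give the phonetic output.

[epevo]

no segment meets the rule's conditions; no change.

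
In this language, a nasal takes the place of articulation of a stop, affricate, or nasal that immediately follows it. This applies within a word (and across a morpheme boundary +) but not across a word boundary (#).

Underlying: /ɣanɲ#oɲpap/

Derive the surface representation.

/n/ before /ɲ/ (palatal) → [ɲ]
/ɲ/ before /p/ (labial) → [m]

[ɣaɲɲ#ompap]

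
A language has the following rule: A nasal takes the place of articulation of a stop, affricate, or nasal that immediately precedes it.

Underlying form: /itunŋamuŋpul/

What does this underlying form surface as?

/ŋ/ after /n/ (alveolar) → [n]

[itunnamuŋpul]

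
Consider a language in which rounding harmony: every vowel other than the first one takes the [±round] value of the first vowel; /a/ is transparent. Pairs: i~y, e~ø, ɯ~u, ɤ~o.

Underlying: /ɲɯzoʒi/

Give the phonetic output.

[ɲɯzɤʒi]

/o/ harmonizes with /ɯ/ ([-round]) → [ɤ]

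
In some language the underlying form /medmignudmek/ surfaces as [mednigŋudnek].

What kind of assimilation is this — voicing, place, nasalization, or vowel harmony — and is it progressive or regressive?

place assimilation, progressive

/m/→[n] /n/→[ŋ] /m/→[n].
Each target copies a feature from the preceding segment, so the direction is progressive.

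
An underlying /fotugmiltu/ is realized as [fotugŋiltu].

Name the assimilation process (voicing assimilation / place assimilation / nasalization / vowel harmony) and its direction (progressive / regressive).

/m/→[ŋ].
Each target copies a feature from the preceding segment, so the direction is progressive.

place assimilation, progressive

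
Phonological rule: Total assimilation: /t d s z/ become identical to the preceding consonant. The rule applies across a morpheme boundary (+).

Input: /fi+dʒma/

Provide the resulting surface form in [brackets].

no segment meets the rule's conditions; no change.

[fi+dʒma]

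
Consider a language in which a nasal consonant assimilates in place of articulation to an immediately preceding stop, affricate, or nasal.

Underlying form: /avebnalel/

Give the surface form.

/n/ after /b/ (labial) → [m]

[avebmalel]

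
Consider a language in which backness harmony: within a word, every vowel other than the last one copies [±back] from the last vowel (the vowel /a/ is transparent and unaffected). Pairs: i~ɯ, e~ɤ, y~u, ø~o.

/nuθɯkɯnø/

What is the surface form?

/u/ harmonizes with /ø/ ([-back]) → [y]
/ɯ/ harmonizes with /ø/ ([-back]) → [i]
/ɯ/ harmonizes with /ø/ ([-back]) → [i]

[nyθikinø]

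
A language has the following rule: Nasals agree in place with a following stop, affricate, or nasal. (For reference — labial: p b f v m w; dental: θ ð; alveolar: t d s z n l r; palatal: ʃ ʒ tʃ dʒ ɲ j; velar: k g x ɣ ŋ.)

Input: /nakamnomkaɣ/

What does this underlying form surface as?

/m/ before /n/ (alveolar) → [n]
/m/ before /k/ (velar) → [ŋ]

[nakannoŋkaɣ]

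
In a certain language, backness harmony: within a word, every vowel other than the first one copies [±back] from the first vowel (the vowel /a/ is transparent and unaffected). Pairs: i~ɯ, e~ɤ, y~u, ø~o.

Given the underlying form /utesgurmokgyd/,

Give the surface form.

/e/ harmonizes with /u/ ([+back]) → [ɤ]
/y/ harmonizes with /u/ ([+back]) → [u]

[utɤsgurmokgud]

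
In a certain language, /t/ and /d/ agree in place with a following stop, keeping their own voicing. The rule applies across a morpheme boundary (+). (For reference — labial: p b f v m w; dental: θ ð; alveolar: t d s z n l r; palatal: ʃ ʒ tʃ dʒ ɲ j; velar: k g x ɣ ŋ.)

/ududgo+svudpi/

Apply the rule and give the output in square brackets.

/d/ before /g/ (velar) → [g]
/d/ before /p/ (labial) → [b]

[uduggo+svubpi]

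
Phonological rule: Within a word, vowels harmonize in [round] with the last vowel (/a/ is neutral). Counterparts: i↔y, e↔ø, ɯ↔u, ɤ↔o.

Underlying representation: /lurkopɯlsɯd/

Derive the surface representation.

[lɯrkɤpɯlsɯd]

/u/ harmonizes with /ɯ/ ([-round]) → [ɯ]
/o/ harmonizes with /ɯ/ ([-round]) → [ɤ]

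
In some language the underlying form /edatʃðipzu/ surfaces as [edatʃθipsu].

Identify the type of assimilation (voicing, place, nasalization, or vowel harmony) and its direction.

voicing assimilation, progressive

/ð/→[θ] /z/→[s].
Each target copies a feature from the preceding segment, so the direction is progressive.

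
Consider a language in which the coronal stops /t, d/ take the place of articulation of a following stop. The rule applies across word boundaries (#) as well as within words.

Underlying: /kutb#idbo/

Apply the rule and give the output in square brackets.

[kupb#ibbo]

/t/ before /b/ (labial) → [p]
/d/ before /b/ (labial) → [b]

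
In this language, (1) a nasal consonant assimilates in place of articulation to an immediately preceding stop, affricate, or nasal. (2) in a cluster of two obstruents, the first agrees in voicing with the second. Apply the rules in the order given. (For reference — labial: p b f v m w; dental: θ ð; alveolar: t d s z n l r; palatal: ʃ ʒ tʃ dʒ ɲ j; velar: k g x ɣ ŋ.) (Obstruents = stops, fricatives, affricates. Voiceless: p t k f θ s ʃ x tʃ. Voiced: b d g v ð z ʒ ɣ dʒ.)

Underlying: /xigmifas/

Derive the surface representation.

[xigŋifas]

Rule 1: /m/ after /g/ (velar) → [ŋ]
After rule 1: xigŋifas
Rule 2: no segment meets the rule's conditions; no change.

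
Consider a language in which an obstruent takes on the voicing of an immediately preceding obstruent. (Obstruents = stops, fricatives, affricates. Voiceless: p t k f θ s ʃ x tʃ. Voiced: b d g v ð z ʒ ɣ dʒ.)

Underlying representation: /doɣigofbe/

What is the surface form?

/b/ after /f/ (voiceless) → [p]

[doɣigofpe]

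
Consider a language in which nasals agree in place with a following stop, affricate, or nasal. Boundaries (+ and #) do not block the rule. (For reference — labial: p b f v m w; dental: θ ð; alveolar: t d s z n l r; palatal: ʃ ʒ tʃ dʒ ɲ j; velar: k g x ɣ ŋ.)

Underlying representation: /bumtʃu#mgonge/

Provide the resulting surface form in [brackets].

/m/ before /tʃ/ (palatal) → [ɲ]
/m/ before /g/ (velar) → [ŋ]
/n/ before /g/ (velar) → [ŋ]

[buɲtʃu#ŋgoŋge]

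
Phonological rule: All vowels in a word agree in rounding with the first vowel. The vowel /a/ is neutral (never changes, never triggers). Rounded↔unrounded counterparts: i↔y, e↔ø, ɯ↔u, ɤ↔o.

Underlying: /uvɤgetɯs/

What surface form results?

[uvogøtus]

/ɤ/ harmonizes with /u/ ([+round]) → [o]
/e/ harmonizes with /u/ ([+round]) → [ø]
/ɯ/ harmonizes with /u/ ([+round]) → [u]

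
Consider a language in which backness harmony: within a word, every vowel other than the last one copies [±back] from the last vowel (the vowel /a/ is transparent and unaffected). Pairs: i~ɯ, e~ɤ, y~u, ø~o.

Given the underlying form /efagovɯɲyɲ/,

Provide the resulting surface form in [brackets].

/o/ harmonizes with /y/ ([-back]) → [ø]
/ɯ/ harmonizes with /y/ ([-back]) → [i]

[efagøviɲyɲ]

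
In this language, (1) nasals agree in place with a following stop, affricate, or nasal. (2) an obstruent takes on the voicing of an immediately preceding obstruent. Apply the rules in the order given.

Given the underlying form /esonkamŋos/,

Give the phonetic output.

Rule 1: /n/ before /k/ (velar) → [ŋ]
Rule 1: /m/ before /ŋ/ (velar) → [ŋ]
After rule 1: esoŋkaŋŋos
Rule 2: no segment meets the rule's conditions; no change.

[esoŋkaŋŋos]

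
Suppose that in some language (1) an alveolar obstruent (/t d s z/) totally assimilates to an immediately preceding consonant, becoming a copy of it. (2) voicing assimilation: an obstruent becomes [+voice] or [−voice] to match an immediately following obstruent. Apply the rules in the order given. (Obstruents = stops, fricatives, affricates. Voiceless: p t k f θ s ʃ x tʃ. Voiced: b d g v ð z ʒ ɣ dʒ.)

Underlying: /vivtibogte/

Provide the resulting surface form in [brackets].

Rule 1: /t/ after /v/ → [v] (total assimilation)
Rule 1: /t/ after /g/ → [g] (total assimilation)
After rule 1: vivvibogge
Rule 2: no segment meets the rule's conditions; no change.

[vivvibogge]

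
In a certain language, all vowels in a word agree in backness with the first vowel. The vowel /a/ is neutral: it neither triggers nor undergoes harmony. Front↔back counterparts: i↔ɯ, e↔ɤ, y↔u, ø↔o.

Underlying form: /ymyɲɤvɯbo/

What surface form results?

[ymyɲevibø]

/ɤ/ harmonizes with /y/ ([-back]) → [e]
/ɯ/ harmonizes with /y/ ([-back]) → [i]
/o/ harmonizes with /y/ ([-back]) → [ø]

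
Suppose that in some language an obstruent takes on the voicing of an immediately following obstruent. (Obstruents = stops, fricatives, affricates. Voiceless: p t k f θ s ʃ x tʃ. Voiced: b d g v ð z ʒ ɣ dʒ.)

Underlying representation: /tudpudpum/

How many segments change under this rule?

2

/d/ before /p/ (voiceless) → [t]
/d/ before /p/ (voiceless) → [t]
2 segments change.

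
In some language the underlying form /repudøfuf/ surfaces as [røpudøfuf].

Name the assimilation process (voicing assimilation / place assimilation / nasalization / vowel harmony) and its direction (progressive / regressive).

/e/→[ø].
Vowels agree with the last vowel, so the harmony is regressive.

vowel harmony, regressive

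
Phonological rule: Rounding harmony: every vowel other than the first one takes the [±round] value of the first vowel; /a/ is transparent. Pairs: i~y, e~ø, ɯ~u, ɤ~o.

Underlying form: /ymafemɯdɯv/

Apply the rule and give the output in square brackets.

/e/ harmonizes with /y/ ([+round]) → [ø]
/ɯ/ harmonizes with /y/ ([+round]) → [u]
/ɯ/ harmonizes with /y/ ([+round]) → [u]

[ymafømuduv]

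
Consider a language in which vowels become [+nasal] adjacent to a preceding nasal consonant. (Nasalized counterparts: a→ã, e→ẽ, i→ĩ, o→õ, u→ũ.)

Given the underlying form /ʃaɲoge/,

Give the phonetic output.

/o/ after nasal /ɲ/ → [õ]

[ʃaɲõge]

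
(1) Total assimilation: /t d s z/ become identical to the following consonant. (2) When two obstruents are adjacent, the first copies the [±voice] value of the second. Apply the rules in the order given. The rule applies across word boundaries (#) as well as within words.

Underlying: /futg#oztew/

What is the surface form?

Rule 1: /t/ before /g/ → [g] (total assimilation)
Rule 1: /z/ before /t/ → [t] (total assimilation)
After rule 1: fugg#ottew
Rule 2: no segment meets the rule's conditions; no change.

[fugg#ottew]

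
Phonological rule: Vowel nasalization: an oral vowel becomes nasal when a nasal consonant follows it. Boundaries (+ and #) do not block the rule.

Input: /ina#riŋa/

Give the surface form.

[ĩna#rĩŋa]

/i/ before nasal /n/ → [ĩ]
/i/ before nasal /ŋ/ → [ĩ]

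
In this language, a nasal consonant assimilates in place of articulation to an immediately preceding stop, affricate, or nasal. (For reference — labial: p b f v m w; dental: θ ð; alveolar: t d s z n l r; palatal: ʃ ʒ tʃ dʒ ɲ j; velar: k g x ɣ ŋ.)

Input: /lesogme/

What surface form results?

/m/ after /g/ (velar) → [ŋ]

[lesogŋe]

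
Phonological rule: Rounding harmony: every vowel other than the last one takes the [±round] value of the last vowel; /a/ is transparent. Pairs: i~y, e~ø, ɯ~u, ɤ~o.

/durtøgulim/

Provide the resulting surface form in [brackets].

[dɯrtegɯlim]

/u/ harmonizes with /i/ ([-round]) → [ɯ]
/ø/ harmonizes with /i/ ([-round]) → [e]
/u/ harmonizes with /i/ ([-round]) → [ɯ]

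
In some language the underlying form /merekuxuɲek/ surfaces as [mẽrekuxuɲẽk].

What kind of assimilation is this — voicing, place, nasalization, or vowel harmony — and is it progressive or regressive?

nasalization, progressive

/e/→[ẽ] /e/→[ẽ].
Each target copies a feature from the preceding segment, so the direction is progressive.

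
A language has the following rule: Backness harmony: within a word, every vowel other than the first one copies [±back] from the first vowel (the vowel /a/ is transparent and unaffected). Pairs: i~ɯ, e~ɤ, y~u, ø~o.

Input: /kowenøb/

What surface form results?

/e/ harmonizes with /o/ ([+back]) → [ɤ]
/ø/ harmonizes with /o/ ([+back]) → [o]

[kowɤnob]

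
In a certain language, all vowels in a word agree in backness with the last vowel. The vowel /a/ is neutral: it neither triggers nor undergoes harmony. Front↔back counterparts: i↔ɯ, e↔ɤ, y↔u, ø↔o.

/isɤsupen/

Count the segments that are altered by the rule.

2

/ɤ/ harmonizes with /e/ ([-back]) → [e]
/u/ harmonizes with /e/ ([-back]) → [y]
2 segments change.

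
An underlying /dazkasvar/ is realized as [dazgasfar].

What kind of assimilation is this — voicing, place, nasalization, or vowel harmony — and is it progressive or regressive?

/k/→[g] /v/→[f].
Each target copies a feature from the preceding segment, so the direction is progressive.

voicing assimilation, progressive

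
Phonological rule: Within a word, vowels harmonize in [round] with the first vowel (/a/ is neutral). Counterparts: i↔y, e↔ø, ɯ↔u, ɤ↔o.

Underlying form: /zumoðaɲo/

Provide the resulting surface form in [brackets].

[zumoðaɲo]

no segment meets the rule's conditions; no change.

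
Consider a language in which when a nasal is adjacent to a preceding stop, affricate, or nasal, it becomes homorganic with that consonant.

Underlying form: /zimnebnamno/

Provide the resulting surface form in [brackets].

[zimmebmammo]

/n/ after /m/ (labial) → [m]
/n/ after /b/ (labial) → [m]
/n/ after /m/ (labial) → [m]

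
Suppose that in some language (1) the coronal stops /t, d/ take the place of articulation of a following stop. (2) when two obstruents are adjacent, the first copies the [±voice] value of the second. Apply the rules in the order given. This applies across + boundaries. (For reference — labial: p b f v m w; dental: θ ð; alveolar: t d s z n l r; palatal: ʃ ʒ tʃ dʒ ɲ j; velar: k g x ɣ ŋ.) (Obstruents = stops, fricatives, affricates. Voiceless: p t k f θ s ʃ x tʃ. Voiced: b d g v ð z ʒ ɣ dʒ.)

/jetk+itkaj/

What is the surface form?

Rule 1: /t/ before /k/ (velar) → [k]
Rule 1: /t/ before /k/ (velar) → [k]
After rule 1: jekk+ikkaj
Rule 2: no segment meets the rule's conditions; no change.

[jekk+ikkaj]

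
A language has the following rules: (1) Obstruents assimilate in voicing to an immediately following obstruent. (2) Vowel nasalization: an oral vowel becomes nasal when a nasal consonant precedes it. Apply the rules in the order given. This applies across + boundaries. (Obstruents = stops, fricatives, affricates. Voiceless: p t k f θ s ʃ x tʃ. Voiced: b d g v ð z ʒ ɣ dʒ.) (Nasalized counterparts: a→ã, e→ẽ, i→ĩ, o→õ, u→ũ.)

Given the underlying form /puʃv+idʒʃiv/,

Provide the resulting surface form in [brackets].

Rule 1: /ʃ/ before /v/ (voiced) → [ʒ]
Rule 1: /dʒ/ before /ʃ/ (voiceless) → [tʃ]
After rule 1: puʒv+itʃʃiv
Rule 2: no segment meets the rule's conditions; no change.

[puʒv+itʃʃiv]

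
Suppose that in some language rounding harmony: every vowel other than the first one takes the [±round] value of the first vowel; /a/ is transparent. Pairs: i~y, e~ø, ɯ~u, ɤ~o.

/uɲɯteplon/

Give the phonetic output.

[uɲutøplon]

/ɯ/ harmonizes with /u/ ([+round]) → [u]
/e/ harmonizes with /u/ ([+round]) → [ø]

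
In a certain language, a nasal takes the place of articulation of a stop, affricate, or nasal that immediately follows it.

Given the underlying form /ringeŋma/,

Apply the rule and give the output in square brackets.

[riŋgemma]

/n/ before /g/ (velar) → [ŋ]
/ŋ/ before /m/ (labial) → [m]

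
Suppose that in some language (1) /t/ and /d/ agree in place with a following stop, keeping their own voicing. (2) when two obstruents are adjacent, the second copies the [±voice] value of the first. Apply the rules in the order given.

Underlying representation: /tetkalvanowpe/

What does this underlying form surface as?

Rule 1: /t/ before /k/ (velar) → [k]
After rule 1: tekkalvanowpe
Rule 2: no segment meets the rule's conditions; no change.

[tekkalvanowpe]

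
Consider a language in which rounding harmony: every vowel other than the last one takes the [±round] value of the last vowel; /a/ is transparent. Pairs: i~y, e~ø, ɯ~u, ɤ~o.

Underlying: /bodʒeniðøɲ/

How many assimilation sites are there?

/e/ harmonizes with /ø/ ([+round]) → [ø]
/i/ harmonizes with /ø/ ([+round]) → [y]
2 segments change.

2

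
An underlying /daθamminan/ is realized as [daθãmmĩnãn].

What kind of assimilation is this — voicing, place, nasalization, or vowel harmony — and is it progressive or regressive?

/a/→[ã] /i/→[ĩ] /a/→[ã].
Each target copies a feature from the following segment, so the direction is regressive.

nasalization, regressive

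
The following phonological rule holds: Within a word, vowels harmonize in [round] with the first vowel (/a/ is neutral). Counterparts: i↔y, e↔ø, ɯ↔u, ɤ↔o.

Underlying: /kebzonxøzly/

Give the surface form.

/o/ harmonizes with /e/ ([-round]) → [ɤ]
/ø/ harmonizes with /e/ ([-round]) → [e]
/y/ harmonizes with /e/ ([-round]) → [i]

[kebzɤnxezli]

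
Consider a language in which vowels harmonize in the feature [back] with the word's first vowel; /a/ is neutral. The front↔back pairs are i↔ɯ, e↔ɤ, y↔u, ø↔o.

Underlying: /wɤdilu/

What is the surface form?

[wɤdɯlu]

/i/ harmonizes with /ɤ/ ([+back]) → [ɯ]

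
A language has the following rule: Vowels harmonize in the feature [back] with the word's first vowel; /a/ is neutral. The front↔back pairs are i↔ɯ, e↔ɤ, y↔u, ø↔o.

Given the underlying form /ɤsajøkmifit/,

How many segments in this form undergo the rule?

3

/ø/ harmonizes with /ɤ/ ([+back]) → [o]
/i/ harmonizes with /ɤ/ ([+back]) → [ɯ]
/i/ harmonizes with /ɤ/ ([+back]) → [ɯ]
3 segments change.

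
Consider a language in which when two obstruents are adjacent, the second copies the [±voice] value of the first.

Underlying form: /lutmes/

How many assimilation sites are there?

0

No segment meets the rule's conditions.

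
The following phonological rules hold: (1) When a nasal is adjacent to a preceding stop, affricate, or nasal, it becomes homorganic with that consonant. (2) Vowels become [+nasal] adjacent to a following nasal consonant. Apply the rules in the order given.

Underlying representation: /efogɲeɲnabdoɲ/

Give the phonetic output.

[efogŋẽɲɲabdõɲ]

Rule 1: /ɲ/ after /g/ (velar) → [ŋ]
Rule 1: /n/ after /ɲ/ (palatal) → [ɲ]
After rule 1: efogŋeɲɲabdoɲ
Rule 2: /e/ before nasal /ɲ/ → [ẽ]
Rule 2: /o/ before nasal /ɲ/ → [õ]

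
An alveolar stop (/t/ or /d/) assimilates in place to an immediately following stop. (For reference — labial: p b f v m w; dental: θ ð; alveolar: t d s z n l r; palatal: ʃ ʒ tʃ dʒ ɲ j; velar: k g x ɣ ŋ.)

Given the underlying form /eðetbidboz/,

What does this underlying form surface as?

[eðepbibboz]

/t/ before /b/ (labial) → [p]
/d/ before /b/ (labial) → [b]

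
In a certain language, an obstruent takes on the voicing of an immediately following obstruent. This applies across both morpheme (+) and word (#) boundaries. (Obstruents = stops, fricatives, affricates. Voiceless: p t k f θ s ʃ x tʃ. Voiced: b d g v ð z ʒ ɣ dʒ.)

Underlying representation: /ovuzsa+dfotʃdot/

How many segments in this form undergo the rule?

/z/ before /s/ (voiceless) → [s]
/d/ before /f/ (voiceless) → [t]
/tʃ/ before /d/ (voiced) → [dʒ]
3 segments change.

3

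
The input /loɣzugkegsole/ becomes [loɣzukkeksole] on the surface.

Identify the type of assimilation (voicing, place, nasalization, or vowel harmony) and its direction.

voicing assimilation, regressive

/g/→[k] /g/→[k].
Each target copies a feature from the following segment, so the direction is regressive.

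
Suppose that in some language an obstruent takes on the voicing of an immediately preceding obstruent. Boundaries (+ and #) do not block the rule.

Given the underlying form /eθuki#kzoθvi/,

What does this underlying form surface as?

[eθuki#ksoθfi]

/z/ after /k/ (voiceless) → [s]
/v/ after /θ/ (voiceless) → [f]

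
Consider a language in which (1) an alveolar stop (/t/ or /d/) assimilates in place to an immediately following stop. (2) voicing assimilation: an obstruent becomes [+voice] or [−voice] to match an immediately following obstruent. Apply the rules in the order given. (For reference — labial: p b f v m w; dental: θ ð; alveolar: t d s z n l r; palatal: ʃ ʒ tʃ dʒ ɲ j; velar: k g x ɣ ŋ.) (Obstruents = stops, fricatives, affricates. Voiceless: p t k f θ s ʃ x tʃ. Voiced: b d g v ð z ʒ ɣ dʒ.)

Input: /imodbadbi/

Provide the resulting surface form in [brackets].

[imobbabbi]

Rule 1: /d/ before /b/ (labial) → [b]
Rule 1: /d/ before /b/ (labial) → [b]
After rule 1: imobbabbi
Rule 2: no segment meets the rule's conditions; no change.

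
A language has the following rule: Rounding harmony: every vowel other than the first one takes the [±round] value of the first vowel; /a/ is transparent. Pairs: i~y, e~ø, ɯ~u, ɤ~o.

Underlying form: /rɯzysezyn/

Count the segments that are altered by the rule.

2

/y/ harmonizes with /ɯ/ ([-round]) → [i]
/y/ harmonizes with /ɯ/ ([-round]) → [i]
2 segments change.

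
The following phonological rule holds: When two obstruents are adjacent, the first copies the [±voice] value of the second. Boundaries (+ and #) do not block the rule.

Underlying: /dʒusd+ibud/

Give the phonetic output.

[dʒuzd+ibud]

/s/ before /d/ (voiced) → [z]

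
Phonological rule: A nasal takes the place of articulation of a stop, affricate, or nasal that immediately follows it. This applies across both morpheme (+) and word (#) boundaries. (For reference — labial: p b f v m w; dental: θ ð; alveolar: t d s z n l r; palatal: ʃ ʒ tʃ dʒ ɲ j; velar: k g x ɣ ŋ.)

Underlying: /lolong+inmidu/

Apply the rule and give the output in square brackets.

[loloŋg+immidu]

/n/ before /g/ (velar) → [ŋ]
/n/ before /m/ (labial) → [m]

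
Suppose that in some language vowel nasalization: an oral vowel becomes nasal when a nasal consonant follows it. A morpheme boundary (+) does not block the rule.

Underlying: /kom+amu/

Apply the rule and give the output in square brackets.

/o/ before nasal /m/ → [õ]
/a/ before nasal /m/ → [ã]

[kõm+ãmu]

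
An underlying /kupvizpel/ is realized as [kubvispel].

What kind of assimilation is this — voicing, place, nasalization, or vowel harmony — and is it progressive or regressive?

/p/→[b] /z/→[s].
Each target copies a feature from the following segment, so the direction is regressive.

voicing assimilation, regressive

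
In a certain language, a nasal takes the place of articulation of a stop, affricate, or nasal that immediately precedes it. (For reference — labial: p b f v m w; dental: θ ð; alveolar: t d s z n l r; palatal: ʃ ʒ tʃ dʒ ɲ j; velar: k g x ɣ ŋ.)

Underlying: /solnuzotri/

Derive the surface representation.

[solnuzotri]

no segment meets the rule's conditions; no change.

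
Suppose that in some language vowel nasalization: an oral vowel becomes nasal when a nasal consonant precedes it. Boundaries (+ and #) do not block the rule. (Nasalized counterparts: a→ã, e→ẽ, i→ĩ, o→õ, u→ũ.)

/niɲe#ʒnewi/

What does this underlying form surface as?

/i/ after nasal /n/ → [ĩ]
/e/ after nasal /ɲ/ → [ẽ]
/e/ after nasal /n/ → [ẽ]

[nĩɲẽ#ʒnẽwi]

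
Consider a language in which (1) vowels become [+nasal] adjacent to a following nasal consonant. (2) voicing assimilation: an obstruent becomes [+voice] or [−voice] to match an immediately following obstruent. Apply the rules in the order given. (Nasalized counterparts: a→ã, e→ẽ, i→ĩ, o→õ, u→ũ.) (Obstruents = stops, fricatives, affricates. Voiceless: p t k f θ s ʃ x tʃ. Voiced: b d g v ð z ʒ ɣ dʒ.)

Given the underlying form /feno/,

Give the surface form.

Rule 1: /e/ before nasal /n/ → [ẽ]
After rule 1: fẽno
Rule 2: no segment meets the rule's conditions; no change.

[fẽno]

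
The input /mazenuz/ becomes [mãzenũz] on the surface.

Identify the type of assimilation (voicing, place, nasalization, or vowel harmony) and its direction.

nasalization, progressive

/a/→[ã] /u/→[ũ].
Each target copies a feature from the preceding segment, so the direction is progressive.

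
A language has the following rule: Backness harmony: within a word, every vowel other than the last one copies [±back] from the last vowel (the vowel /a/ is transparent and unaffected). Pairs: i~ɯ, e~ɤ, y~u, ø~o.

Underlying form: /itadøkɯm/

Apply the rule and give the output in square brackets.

[ɯtadokɯm]

/i/ harmonizes with /ɯ/ ([+back]) → [ɯ]
/ø/ harmonizes with /ɯ/ ([+back]) → [o]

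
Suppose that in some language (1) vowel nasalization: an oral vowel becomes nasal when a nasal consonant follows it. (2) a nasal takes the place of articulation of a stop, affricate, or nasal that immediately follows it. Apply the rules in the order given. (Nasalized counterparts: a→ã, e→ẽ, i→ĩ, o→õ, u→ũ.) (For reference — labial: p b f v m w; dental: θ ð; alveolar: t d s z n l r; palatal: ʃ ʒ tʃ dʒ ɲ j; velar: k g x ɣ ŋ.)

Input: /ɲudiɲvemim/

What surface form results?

Rule 1: /i/ before nasal /ɲ/ → [ĩ]
Rule 1: /e/ before nasal /m/ → [ẽ]
Rule 1: /i/ before nasal /m/ → [ĩ]
After rule 1: ɲudĩɲvẽmĩm
Rule 2: no segment meets the rule's conditions; no change.

[ɲudĩɲvẽmĩm]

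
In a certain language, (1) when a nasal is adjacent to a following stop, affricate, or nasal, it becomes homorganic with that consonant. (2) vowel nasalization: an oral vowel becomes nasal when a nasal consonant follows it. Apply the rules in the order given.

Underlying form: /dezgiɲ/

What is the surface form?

[dezgĩɲ]

Rule 1: no segment meets the rule's conditions; no change.
After rule 1: dezgiɲ
Rule 2: /i/ before nasal /ɲ/ → [ĩ]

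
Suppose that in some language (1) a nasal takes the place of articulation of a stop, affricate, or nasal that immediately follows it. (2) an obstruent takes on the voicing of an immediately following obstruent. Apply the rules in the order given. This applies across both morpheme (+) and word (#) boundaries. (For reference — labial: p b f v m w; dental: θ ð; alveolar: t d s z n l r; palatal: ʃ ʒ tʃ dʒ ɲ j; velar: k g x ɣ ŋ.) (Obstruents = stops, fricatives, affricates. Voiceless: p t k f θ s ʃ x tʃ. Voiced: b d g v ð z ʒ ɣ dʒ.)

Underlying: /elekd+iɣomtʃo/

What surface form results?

[elegd+iɣoɲtʃo]

Rule 1: /m/ before /tʃ/ (palatal) → [ɲ]
After rule 1: elekd+iɣoɲtʃo
Rule 2: /k/ before /d/ (voiced) → [g]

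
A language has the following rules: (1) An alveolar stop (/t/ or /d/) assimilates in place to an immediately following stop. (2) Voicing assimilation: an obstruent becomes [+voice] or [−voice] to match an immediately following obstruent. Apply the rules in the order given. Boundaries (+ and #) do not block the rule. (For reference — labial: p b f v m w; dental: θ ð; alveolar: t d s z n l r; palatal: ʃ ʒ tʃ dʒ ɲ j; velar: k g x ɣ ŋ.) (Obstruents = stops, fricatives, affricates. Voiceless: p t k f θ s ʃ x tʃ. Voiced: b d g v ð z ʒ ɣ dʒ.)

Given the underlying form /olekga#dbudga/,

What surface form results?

[olegga#bbugga]

Rule 1: /d/ before /b/ (labial) → [b]
Rule 1: /d/ before /g/ (velar) → [g]
After rule 1: olekga#bbugga
Rule 2: /k/ before /g/ (voiced) → [g]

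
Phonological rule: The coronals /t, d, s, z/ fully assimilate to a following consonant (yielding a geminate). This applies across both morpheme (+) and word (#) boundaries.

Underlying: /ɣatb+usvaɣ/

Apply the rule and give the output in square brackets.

/t/ before /b/ → [b] (total assimilation)
/s/ before /v/ → [v] (total assimilation)

[ɣabb+uvvaɣ]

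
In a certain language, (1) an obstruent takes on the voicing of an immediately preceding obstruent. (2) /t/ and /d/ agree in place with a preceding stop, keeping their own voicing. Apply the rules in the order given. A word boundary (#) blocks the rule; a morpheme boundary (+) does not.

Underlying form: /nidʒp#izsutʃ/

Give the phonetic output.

[nidʒb#izzutʃ]

Rule 1: /p/ after /dʒ/ (voiced) → [b]
Rule 1: /s/ after /z/ (voiced) → [z]
After rule 1: nidʒb#izzutʃ
Rule 2: no segment meets the rule's conditions; no change.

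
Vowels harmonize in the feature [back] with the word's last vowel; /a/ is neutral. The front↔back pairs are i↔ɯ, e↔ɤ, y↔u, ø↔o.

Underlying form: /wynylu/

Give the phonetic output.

/y/ harmonizes with /u/ ([+back]) → [u]
/y/ harmonizes with /u/ ([+back]) → [u]

[wunulu]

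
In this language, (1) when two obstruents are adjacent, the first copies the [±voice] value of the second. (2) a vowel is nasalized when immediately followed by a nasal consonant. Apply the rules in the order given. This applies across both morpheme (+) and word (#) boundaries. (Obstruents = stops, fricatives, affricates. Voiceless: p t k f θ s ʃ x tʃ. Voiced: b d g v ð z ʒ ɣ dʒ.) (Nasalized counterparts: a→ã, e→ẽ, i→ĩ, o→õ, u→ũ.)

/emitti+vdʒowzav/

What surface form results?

Rule 1: no segment meets the rule's conditions; no change.
After rule 1: emitti+vdʒowzav
Rule 2: /e/ before nasal /m/ → [ẽ]

[ẽmitti+vdʒowzav]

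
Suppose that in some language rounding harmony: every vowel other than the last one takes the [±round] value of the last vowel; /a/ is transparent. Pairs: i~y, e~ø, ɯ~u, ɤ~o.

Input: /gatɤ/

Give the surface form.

[gatɤ]

no segment meets the rule's conditions; no change.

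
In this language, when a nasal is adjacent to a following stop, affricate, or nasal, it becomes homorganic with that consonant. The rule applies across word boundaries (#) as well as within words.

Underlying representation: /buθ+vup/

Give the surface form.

[buθ+vup]

no segment meets the rule's conditions; no change.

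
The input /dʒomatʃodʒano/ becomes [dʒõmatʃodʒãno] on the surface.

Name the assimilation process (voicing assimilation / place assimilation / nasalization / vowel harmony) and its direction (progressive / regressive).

/o/→[õ] /a/→[ã].
Each target copies a feature from the following segment, so the direction is regressive.

nasalization, regressive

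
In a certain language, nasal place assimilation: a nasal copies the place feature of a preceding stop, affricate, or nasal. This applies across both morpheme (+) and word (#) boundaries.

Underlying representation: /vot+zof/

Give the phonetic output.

[vot+zof]

no segment meets the rule's conditions; no change.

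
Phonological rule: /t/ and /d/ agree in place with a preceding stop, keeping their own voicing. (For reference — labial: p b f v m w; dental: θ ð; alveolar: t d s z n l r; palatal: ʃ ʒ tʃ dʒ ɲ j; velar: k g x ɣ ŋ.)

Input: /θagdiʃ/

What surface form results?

/d/ after /g/ (velar) → [g]

[θaggiʃ]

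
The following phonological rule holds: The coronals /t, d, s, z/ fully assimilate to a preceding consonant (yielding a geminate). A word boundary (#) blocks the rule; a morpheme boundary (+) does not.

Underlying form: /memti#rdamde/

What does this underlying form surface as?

[memmi#rramme]

/t/ after /m/ → [m] (total assimilation)
/d/ after /r/ → [r] (total assimilation)
/d/ after /m/ → [m] (total assimilation)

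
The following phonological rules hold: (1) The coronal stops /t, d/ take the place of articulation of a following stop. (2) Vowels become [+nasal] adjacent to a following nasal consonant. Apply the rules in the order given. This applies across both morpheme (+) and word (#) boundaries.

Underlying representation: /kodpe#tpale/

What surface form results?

[kobpe#ppale]

Rule 1: /d/ before /p/ (labial) → [b]
Rule 1: /t/ before /p/ (labial) → [p]
After rule 1: kobpe#ppale
Rule 2: no segment meets the rule's conditions; no change.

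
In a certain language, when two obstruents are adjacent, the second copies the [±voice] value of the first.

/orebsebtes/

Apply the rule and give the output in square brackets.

/s/ after /b/ (voiced) → [z]
/t/ after /b/ (voiced) → [d]

[orebzebdes]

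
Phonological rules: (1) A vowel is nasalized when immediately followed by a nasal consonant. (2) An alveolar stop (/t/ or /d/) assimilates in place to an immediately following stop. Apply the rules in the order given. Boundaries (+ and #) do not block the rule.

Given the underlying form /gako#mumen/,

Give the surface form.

[gakõ#mũmẽn]

Rule 1: /o/ before nasal /m/ → [õ]
Rule 1: /u/ before nasal /m/ → [ũ]
Rule 1: /e/ before nasal /n/ → [ẽ]
After rule 1: gakõ#mũmẽn
Rule 2: no segment meets the rule's conditions; no change.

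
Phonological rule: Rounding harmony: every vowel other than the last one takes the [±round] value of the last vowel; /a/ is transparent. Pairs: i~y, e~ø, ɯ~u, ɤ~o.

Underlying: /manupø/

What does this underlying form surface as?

[manupø]

no segment meets the rule's conditions; no change.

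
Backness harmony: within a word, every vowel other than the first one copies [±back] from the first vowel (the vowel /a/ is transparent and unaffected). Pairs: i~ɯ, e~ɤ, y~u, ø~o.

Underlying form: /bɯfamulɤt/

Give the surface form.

no segment meets the rule's conditions; no change.

[bɯfamulɤt]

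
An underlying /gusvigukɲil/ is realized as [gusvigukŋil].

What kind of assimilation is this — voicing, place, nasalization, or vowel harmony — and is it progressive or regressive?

/ɲ/→[ŋ].
Each target copies a feature from the preceding segment, so the direction is progressive.

place assimilation, progressive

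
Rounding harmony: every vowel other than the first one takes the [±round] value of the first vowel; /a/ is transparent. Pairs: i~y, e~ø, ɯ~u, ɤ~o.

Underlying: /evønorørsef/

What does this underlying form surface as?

/ø/ harmonizes with /e/ ([-round]) → [e]
/o/ harmonizes with /e/ ([-round]) → [ɤ]
/ø/ harmonizes with /e/ ([-round]) → [e]

[evenɤrersef]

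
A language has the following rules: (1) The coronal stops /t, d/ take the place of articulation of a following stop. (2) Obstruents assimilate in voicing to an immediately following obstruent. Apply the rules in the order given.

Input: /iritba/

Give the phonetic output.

[iribba]

Rule 1: /t/ before /b/ (labial) → [p]
After rule 1: iripba
Rule 2: /p/ before /b/ (voiced) → [b]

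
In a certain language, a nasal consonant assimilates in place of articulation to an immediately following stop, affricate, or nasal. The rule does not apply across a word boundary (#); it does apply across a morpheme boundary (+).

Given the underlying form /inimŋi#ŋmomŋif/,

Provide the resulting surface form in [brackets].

[iniŋŋi#mmoŋŋif]

/m/ before /ŋ/ (velar) → [ŋ]
/ŋ/ before /m/ (labial) → [m]
/m/ before /ŋ/ (velar) → [ŋ]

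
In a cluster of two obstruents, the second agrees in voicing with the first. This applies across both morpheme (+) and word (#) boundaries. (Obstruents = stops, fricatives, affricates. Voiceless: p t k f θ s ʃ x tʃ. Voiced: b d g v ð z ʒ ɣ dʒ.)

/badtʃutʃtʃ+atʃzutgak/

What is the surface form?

[baddʒutʃtʃ+atʃsutkak]

/tʃ/ after /d/ (voiced) → [dʒ]
/z/ after /tʃ/ (voiceless) → [s]
/g/ after /t/ (voiceless) → [k]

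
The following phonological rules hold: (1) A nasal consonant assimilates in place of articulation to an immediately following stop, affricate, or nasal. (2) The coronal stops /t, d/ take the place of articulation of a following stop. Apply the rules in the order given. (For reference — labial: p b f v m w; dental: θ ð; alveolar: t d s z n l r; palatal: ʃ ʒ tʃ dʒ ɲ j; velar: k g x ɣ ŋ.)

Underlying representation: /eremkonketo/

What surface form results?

[ereŋkoŋketo]

Rule 1: /m/ before /k/ (velar) → [ŋ]
Rule 1: /n/ before /k/ (velar) → [ŋ]
After rule 1: ereŋkoŋketo
Rule 2: no segment meets the rule's conditions; no change.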